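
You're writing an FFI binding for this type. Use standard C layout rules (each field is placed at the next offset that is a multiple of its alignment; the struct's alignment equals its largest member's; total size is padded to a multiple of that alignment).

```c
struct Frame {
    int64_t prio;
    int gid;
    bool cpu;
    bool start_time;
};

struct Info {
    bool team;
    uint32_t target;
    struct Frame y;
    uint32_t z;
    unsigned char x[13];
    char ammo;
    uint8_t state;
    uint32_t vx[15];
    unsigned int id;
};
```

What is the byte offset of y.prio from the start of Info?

Frame: prio at 0 (size 8, align 8) → ends 8; gid at 8 (size 4, align 4) → ends 12; cpu at 12 (size 1, align 1) → ends 13; start_time at 13 (size 1, align 1) → ends 14; tail pad 2 to reach multiple of 8; total 16 bytes, alignment 8
team at 0 (size 1, align 1) → ends 1
pad 3 to align 4 for target
target at 4 (size 4, align 4) → ends 8
y at 8 (size 16, align 8) → ends 24
within Frame: prio at 0
8 + 0 = 8

8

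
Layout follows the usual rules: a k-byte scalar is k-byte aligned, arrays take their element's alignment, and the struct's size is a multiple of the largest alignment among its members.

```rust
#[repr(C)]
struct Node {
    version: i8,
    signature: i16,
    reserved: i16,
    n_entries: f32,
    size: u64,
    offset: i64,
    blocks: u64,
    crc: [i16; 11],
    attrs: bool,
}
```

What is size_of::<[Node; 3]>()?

192

0..1  version  (1B, 1-aligned)
1..2  -- padding (1B)
2..4  signature  (2B, 2-aligned)
4..6  reserved  (2B, 2-aligned)
6..8  -- padding (2B)
8..12  n_entries  (4B, 4-aligned)
12..16  -- padding (4B)
16..24  size  (8B, 8-aligned)
24..32  offset  (8B, 8-aligned)
32..40  blocks  (8B, 8-aligned)
40..62  crc  (22B, 2-aligned)
62..63  attrs  (1B, 1-aligned)
63..64  -- tail padding (1B)
sizeof = 64, alignof = 8
array of 3: 3 × 64 = 192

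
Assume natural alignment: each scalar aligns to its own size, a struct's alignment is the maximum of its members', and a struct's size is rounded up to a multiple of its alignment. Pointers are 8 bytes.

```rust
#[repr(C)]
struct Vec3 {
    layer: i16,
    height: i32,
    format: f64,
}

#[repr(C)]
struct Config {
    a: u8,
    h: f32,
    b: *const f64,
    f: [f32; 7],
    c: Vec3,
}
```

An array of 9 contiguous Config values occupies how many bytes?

Vec3: 0..2  layer  (2B, 2-aligned); 2..4  -- padding (2B); 4..8  height  (4B, 4-aligned); 8..16  format  (8B, 8-aligned); sizeof = 16, alignof = 8
0..1  a  (1B, 1-aligned)
1..4  -- padding (3B)
4..8  h  (4B, 4-aligned)
8..16  b  (8B, 8-aligned)
16..44  f  (28B, 4-aligned)
44..48  -- padding (4B)
48..64  c  (16B, 8-aligned)
sizeof = 64, alignof = 8
array of 9: 9 × 64 = 576

576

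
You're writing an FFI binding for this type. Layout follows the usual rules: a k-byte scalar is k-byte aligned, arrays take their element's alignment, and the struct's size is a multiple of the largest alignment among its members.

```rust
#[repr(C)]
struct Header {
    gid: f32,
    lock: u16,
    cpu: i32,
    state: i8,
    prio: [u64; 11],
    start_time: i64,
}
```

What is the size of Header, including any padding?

112

@0: gid [4B, align 4] → 4
@4: lock [2B, align 2] → 6
+2 pad (align 4)
@8: cpu [4B, align 4] → 12
@12: state [1B, align 1] → 13
+3 pad (align 8)
@16: prio [88B, align 8] → 104
@104: start_time [8B, align 8] → 112
size 112, align 8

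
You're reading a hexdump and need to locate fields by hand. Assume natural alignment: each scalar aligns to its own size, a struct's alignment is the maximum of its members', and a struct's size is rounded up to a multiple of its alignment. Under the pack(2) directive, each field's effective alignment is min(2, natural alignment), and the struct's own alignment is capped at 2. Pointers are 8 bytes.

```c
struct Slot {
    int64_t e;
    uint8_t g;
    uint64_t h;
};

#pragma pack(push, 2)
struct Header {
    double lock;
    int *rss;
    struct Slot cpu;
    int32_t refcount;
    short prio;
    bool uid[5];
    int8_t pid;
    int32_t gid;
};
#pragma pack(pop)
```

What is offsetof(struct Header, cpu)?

16

Slot: 0..8  e  (8B, 8-aligned); 8..9  g  (1B, 1-aligned); 9..16  -- padding (7B); 16..24  h  (8B, 8-aligned); sizeof = 24, alignof = 8
0..8  lock  (8B, 2-aligned)
8..16  rss  (8B, 2-aligned)
16..40  cpu  (24B, 2-aligned)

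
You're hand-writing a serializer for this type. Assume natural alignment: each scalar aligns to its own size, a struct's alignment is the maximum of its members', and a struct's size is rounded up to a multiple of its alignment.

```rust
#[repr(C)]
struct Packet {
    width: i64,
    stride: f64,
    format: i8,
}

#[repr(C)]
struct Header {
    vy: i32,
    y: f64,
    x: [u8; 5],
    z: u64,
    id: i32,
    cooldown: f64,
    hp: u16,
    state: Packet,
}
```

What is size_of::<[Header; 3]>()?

Packet: width at 0 (size 8, align 8) → ends 8; stride at 8 (size 8, align 8) → ends 16; format at 16 (size 1, align 1) → ends 17; tail pad 7 to reach multiple of 8; total 24 bytes, alignment 8
vy at 0 (size 4, align 4) → ends 4
pad 4 to align 8 for y
y at 8 (size 8, align 8) → ends 16
x at 16 (size 5, align 1) → ends 21
pad 3 to align 8 for z
z at 24 (size 8, align 8) → ends 32
id at 32 (size 4, align 4) → ends 36
pad 4 to align 8 for cooldown
cooldown at 40 (size 8, align 8) → ends 48
hp at 48 (size 2, align 2) → ends 50
pad 6 to align 8 for state
state at 56 (size 24, align 8) → ends 80
total 80 bytes, alignment 8
array of 3: 3 × 80 = 240

240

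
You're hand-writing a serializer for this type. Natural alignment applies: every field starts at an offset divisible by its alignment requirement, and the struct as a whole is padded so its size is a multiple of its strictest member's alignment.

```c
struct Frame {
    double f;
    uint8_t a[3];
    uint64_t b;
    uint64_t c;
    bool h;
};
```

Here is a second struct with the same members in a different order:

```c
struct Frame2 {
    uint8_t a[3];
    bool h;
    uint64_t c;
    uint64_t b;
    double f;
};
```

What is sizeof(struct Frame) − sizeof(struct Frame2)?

@0: f [8B, align 8] → 8
@8: a [3B, align 1] → 11
+5 pad (align 8)
@16: b [8B, align 8] → 24
@24: c [8B, align 8] → 32
@32: h [1B, align 1] → 33
+7 tail pad (align 8)
size 40, align 8
— Frame2 —
@0: a [3B, align 1] → 3
@3: h [1B, align 1] → 4
+4 pad (align 8)
@8: c [8B, align 8] → 16
@16: b [8B, align 8] → 24
@24: f [8B, align 8] → 32
size 32, align 8
40 − 32 = 8

8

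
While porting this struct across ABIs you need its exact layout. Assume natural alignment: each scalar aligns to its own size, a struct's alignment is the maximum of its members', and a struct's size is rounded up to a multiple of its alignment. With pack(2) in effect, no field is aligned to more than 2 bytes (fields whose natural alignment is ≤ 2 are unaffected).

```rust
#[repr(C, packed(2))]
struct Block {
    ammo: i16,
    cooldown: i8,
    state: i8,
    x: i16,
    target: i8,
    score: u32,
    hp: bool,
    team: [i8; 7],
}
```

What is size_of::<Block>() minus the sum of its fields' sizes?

0..2  ammo  (2B, 2-aligned)
2..3  cooldown  (1B, 1-aligned)
3..4  state  (1B, 1-aligned)
4..6  x  (2B, 2-aligned)
6..7  target  (1B, 1-aligned)
7..8  -- padding (1B)
8..12  score  (4B, 2-aligned)
12..13  hp  (1B, 1-aligned)
13..20  team  (7B, 1-aligned)
sizeof = 20, alignof = 2
data bytes 19, size 20 → padding 1

1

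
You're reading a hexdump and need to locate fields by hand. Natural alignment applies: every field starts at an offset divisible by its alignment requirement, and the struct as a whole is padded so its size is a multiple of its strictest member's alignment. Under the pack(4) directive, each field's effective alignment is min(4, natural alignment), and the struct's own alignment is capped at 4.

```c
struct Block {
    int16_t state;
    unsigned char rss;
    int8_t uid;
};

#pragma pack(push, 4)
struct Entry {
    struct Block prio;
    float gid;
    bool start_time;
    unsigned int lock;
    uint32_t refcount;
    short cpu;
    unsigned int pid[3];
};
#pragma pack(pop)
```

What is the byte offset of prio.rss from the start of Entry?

Block: 0..2  state  (2B, 2-aligned); 2..3  rss  (1B, 1-aligned); 3..4  uid  (1B, 1-aligned); sizeof = 4, alignof = 2
0..4  prio  (4B, 2-aligned)
within Block: rss at 2
0 + 2 = 2

2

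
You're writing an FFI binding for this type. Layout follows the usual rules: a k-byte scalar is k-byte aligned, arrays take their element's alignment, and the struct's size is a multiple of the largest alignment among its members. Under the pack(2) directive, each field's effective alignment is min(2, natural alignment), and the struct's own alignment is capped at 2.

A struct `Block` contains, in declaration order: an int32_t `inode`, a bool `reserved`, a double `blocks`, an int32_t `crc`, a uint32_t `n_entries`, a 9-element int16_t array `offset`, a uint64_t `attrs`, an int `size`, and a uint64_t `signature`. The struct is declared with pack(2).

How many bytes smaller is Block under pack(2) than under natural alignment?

12

natural layout:
  0..4  inode  (4B, 4-aligned)
  4..5  reserved  (1B, 1-aligned)
  5..8  -- padding (3B)
  8..16  blocks  (8B, 8-aligned)
  16..20  crc  (4B, 4-aligned)
  20..24  n_entries  (4B, 4-aligned)
  24..42  offset  (18B, 2-aligned)
  42..48  -- padding (6B)
  48..56  attrs  (8B, 8-aligned)
  56..60  size  (4B, 4-aligned)
  60..64  -- padding (4B)
  64..72  signature  (8B, 8-aligned)
  sizeof = 72, alignof = 8
packed(2) layout:
  0..4  inode  (4B, 2-aligned)
  4..5  reserved  (1B, 1-aligned)
  5..6  -- padding (1B)
  6..14  blocks  (8B, 2-aligned)
  14..18  crc  (4B, 2-aligned)
  18..22  n_entries  (4B, 2-aligned)
  22..40  offset  (18B, 2-aligned)
  40..48  attrs  (8B, 2-aligned)
  48..52  size  (4B, 2-aligned)
  52..60  signature  (8B, 2-aligned)
  sizeof = 60, alignof = 2
72 − 60 = 12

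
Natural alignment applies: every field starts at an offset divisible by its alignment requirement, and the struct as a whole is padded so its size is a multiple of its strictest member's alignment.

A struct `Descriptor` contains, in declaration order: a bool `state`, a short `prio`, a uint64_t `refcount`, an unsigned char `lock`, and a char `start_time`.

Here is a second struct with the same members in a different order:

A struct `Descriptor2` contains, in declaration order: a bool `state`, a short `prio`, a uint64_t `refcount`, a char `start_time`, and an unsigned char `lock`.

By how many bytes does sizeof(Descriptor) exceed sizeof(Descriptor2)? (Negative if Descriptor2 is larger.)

0

@0: state [1B, align 1] → 1
+1 pad (align 2)
@2: prio [2B, align 2] → 4
+4 pad (align 8)
@8: refcount [8B, align 8] → 16
@16: lock [1B, align 1] → 17
@17: start_time [1B, align 1] → 18
+6 tail pad (align 8)
size 24, align 8
— Descriptor2 —
@0: state [1B, align 1] → 1
+1 pad (align 2)
@2: prio [2B, align 2] → 4
+4 pad (align 8)
@8: refcount [8B, align 8] → 16
@16: start_time [1B, align 1] → 17
@17: lock [1B, align 1] → 18
+6 tail pad (align 8)
size 24, align 8
24 − 24 = 0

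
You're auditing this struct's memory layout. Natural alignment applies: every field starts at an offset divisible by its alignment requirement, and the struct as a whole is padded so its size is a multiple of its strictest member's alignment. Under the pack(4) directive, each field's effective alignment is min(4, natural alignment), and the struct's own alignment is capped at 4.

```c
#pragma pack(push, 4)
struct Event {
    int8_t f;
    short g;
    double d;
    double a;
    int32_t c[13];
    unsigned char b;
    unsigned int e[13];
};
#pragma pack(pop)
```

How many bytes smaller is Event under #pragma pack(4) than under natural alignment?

8

natural layout:
  f at 0 (size 1, align 1) → ends 1
  pad 1 to align 2 for g
  g at 2 (size 2, align 2) → ends 4
  pad 4 to align 8 for d
  d at 8 (size 8, align 8) → ends 16
  a at 16 (size 8, align 8) → ends 24
  c at 24 (size 52, align 4) → ends 76
  b at 76 (size 1, align 1) → ends 77
  pad 3 to align 4 for e
  e at 80 (size 52, align 4) → ends 132
  tail pad 4 to reach multiple of 8
  total 136 bytes, alignment 8
packed(4) layout:
  f at 0 (size 1, align 1) → ends 1
  pad 1 to align 2 for g
  g at 2 (size 2, align 2) → ends 4
  d at 4 (size 8, align 4) → ends 12
  a at 12 (size 8, align 4) → ends 20
  c at 20 (size 52, align 4) → ends 72
  b at 72 (size 1, align 1) → ends 73
  pad 3 to align 4 for e
  e at 76 (size 52, align 4) → ends 128
  total 128 bytes, alignment 4
136 − 128 = 8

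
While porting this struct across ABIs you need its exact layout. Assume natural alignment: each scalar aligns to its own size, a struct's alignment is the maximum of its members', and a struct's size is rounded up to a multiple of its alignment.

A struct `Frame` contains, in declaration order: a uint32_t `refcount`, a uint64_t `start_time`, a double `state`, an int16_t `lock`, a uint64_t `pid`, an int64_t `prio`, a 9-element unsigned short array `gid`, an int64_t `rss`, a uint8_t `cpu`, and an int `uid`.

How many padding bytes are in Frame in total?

19

0..4  refcount  (4B, 4-aligned)
4..8  -- padding (4B)
8..16  start_time  (8B, 8-aligned)
16..24  state  (8B, 8-aligned)
24..26  lock  (2B, 2-aligned)
26..32  -- padding (6B)
32..40  pid  (8B, 8-aligned)
40..48  prio  (8B, 8-aligned)
48..66  gid  (18B, 2-aligned)
66..72  -- padding (6B)
72..80  rss  (8B, 8-aligned)
80..81  cpu  (1B, 1-aligned)
81..84  -- padding (3B)
84..88  uid  (4B, 4-aligned)
sizeof = 88, alignof = 8
data bytes 69, size 88 → padding 19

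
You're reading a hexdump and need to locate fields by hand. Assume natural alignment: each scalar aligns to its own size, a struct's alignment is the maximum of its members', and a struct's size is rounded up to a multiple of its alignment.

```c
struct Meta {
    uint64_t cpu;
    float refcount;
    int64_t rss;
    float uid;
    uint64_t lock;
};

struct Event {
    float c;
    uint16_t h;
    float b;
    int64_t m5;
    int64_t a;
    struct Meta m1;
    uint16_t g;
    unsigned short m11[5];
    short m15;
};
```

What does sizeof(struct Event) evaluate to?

Meta: @0: cpu [8B, align 8] → 8; @8: refcount [4B, align 4] → 12; +4 pad (align 8); @16: rss [8B, align 8] → 24; @24: uid [4B, align 4] → 28; +4 pad (align 8); @32: lock [8B, align 8] → 40; size 40, align 8
@0: c [4B, align 4] → 4
@4: h [2B, align 2] → 6
+2 pad (align 4)
@8: b [4B, align 4] → 12
+4 pad (align 8)
@16: m5 [8B, align 8] → 24
@24: a [8B, align 8] → 32
@32: m1 [40B, align 8] → 72
@72: g [2B, align 2] → 74
@74: m11 [10B, align 2] → 84
@84: m15 [2B, align 2] → 86
+2 tail pad (align 8)
size 88, align 8

88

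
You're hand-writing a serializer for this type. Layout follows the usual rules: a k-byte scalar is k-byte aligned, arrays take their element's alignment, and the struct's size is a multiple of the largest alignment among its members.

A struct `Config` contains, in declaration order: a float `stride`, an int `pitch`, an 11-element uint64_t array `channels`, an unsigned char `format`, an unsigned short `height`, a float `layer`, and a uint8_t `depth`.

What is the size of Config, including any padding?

112

@0: stride [4B, align 4] → 4
@4: pitch [4B, align 4] → 8
@8: channels [88B, align 8] → 96
@96: format [1B, align 1] → 97
+1 pad (align 2)
@98: height [2B, align 2] → 100
@100: layer [4B, align 4] → 104
@104: depth [1B, align 1] → 105
+7 tail pad (align 8)
size 112, align 8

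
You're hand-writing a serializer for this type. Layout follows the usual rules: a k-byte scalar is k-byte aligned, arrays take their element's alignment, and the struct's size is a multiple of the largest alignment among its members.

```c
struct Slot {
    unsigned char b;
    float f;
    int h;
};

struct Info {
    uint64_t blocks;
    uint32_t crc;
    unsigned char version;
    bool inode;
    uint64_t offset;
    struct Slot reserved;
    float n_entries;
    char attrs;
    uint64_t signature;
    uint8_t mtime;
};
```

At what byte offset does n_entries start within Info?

Slot: @0: b [1B, align 1] → 1; +3 pad (align 4); @4: f [4B, align 4] → 8; @8: h [4B, align 4] → 12; size 12, align 4
@0: blocks [8B, align 8] → 8
@8: crc [4B, align 4] → 12
@12: version [1B, align 1] → 13
@13: inode [1B, align 1] → 14
+2 pad (align 8)
@16: offset [8B, align 8] → 24
@24: reserved [12B, align 4] → 36
@36: n_entries [4B, align 4] → 40

36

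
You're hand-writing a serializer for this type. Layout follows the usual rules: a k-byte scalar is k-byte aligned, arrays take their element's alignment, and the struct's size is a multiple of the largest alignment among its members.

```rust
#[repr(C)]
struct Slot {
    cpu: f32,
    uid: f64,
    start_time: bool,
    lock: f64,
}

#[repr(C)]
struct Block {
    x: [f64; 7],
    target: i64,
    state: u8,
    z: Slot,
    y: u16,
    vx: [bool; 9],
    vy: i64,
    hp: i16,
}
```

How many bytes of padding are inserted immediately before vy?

Slot: cpu at 0 (size 4, align 4) → ends 4; pad 4 to align 8 for uid; uid at 8 (size 8, align 8) → ends 16; start_time at 16 (size 1, align 1) → ends 17; pad 7 to align 8 for lock; lock at 24 (size 8, align 8) → ends 32; total 32 bytes, alignment 8
x at 0 (size 56, align 8) → ends 56
target at 56 (size 8, align 8) → ends 64
state at 64 (size 1, align 1) → ends 65
pad 7 to align 8 for z
z at 72 (size 32, align 8) → ends 104
y at 104 (size 2, align 2) → ends 106
vx at 106 (size 9, align 1) → ends 115
pad 5 to align 8 for vy
vy at 120 (size 8, align 8) → ends 128

5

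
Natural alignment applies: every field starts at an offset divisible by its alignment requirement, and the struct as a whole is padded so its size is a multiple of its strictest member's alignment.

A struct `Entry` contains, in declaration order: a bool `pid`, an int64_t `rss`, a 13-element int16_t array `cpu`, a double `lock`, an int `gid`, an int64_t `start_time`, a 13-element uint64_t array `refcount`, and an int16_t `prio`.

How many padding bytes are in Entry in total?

pid at 0 (size 1, align 1) → ends 1
pad 7 to align 8 for rss
rss at 8 (size 8, align 8) → ends 16
cpu at 16 (size 26, align 2) → ends 42
pad 6 to align 8 for lock
lock at 48 (size 8, align 8) → ends 56
gid at 56 (size 4, align 4) → ends 60
pad 4 to align 8 for start_time
start_time at 64 (size 8, align 8) → ends 72
refcount at 72 (size 104, align 8) → ends 176
prio at 176 (size 2, align 2) → ends 178
tail pad 6 to reach multiple of 8
total 184 bytes, alignment 8
data bytes 161, size 184 → padding 23

23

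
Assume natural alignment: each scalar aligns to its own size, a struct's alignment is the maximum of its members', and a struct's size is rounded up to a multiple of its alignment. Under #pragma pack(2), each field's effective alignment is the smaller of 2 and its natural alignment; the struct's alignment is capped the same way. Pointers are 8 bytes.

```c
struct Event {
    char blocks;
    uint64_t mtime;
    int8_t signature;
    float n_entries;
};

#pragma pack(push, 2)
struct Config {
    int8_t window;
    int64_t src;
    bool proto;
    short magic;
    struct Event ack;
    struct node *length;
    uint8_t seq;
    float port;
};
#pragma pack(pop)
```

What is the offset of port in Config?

Event: blocks at 0 (size 1, align 1) → ends 1; pad 7 to align 8 for mtime; mtime at 8 (size 8, align 8) → ends 16; signature at 16 (size 1, align 1) → ends 17; pad 3 to align 4 for n_entries; n_entries at 20 (size 4, align 4) → ends 24; total 24 bytes, alignment 8
window at 0 (size 1, align 1) → ends 1
pad 1 to align 2 for src
src at 2 (size 8, align 2) → ends 10
proto at 10 (size 1, align 1) → ends 11
pad 1 to align 2 for magic
magic at 12 (size 2, align 2) → ends 14
ack at 14 (size 24, align 2) → ends 38
length at 38 (size 8, align 2) → ends 46
seq at 46 (size 1, align 1) → ends 47
pad 1 to align 2 for port
port at 48 (size 4, align 2) → ends 52

48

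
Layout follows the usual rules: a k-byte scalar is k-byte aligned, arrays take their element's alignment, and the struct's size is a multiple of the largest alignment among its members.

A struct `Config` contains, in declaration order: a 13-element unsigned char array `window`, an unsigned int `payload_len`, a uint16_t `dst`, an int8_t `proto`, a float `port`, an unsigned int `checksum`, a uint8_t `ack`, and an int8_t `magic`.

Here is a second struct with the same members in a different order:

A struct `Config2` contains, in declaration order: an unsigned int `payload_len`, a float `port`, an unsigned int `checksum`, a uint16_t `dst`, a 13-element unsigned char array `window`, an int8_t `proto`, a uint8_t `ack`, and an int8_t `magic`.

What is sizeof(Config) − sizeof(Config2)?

window at 0 (size 13, align 1) → ends 13
pad 3 to align 4 for payload_len
payload_len at 16 (size 4, align 4) → ends 20
dst at 20 (size 2, align 2) → ends 22
proto at 22 (size 1, align 1) → ends 23
pad 1 to align 4 for port
port at 24 (size 4, align 4) → ends 28
checksum at 28 (size 4, align 4) → ends 32
ack at 32 (size 1, align 1) → ends 33
magic at 33 (size 1, align 1) → ends 34
tail pad 2 to reach multiple of 4
total 36 bytes, alignment 4
— Config2 —
payload_len at 0 (size 4, align 4) → ends 4
port at 4 (size 4, align 4) → ends 8
checksum at 8 (size 4, align 4) → ends 12
dst at 12 (size 2, align 2) → ends 14
window at 14 (size 13, align 1) → ends 27
proto at 27 (size 1, align 1) → ends 28
ack at 28 (size 1, align 1) → ends 29
magic at 29 (size 1, align 1) → ends 30
tail pad 2 to reach multiple of 4
total 32 bytes, alignment 4
36 − 32 = 4

4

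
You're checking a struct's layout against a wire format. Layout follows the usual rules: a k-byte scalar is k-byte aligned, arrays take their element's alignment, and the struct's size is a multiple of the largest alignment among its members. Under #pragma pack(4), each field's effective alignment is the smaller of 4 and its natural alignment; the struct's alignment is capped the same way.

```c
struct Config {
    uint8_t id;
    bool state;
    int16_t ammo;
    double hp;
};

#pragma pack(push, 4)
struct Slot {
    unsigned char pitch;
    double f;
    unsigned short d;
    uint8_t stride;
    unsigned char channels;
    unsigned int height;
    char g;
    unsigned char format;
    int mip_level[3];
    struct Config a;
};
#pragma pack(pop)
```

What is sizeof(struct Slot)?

52

Config: id at 0 (size 1, align 1) → ends 1; state at 1 (size 1, align 1) → ends 2; ammo at 2 (size 2, align 2) → ends 4; pad 4 to align 8 for hp; hp at 8 (size 8, align 8) → ends 16; total 16 bytes, alignment 8
pitch at 0 (size 1, align 1) → ends 1
pad 3 to align 4 for f
f at 4 (size 8, align 4) → ends 12
d at 12 (size 2, align 2) → ends 14
stride at 14 (size 1, align 1) → ends 15
channels at 15 (size 1, align 1) → ends 16
height at 16 (size 4, align 4) → ends 20
g at 20 (size 1, align 1) → ends 21
format at 21 (size 1, align 1) → ends 22
pad 2 to align 4 for mip_level
mip_level at 24 (size 12, align 4) → ends 36
a at 36 (size 16, align 4) → ends 52
total 52 bytes, alignment 4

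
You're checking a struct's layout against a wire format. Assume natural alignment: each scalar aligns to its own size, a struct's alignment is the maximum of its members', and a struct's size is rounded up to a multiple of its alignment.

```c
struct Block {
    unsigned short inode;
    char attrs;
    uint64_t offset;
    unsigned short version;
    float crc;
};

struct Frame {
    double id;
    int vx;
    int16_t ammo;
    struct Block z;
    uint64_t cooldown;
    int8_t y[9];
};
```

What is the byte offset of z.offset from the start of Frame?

24

Block: 0..2  inode  (2B, 2-aligned); 2..3  attrs  (1B, 1-aligned); 3..8  -- padding (5B); 8..16  offset  (8B, 8-aligned); 16..18  version  (2B, 2-aligned); 18..20  -- padding (2B); 20..24  crc  (4B, 4-aligned); sizeof = 24, alignof = 8
0..8  id  (8B, 8-aligned)
8..12  vx  (4B, 4-aligned)
12..14  ammo  (2B, 2-aligned)
14..16  -- padding (2B)
16..40  z  (24B, 8-aligned)
within Block: offset at 8
16 + 8 = 24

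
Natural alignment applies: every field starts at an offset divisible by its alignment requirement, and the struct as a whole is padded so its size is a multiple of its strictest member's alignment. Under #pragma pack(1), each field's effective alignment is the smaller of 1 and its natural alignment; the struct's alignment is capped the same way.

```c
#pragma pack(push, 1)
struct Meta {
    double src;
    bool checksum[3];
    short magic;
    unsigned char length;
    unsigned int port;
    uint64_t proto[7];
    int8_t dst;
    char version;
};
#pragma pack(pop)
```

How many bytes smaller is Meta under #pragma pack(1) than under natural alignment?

12

natural layout:
  src at 0 (size 8, align 8) → ends 8
  checksum at 8 (size 3, align 1) → ends 11
  pad 1 to align 2 for magic
  magic at 12 (size 2, align 2) → ends 14
  length at 14 (size 1, align 1) → ends 15
  pad 1 to align 4 for port
  port at 16 (size 4, align 4) → ends 20
  pad 4 to align 8 for proto
  proto at 24 (size 56, align 8) → ends 80
  dst at 80 (size 1, align 1) → ends 81
  version at 81 (size 1, align 1) → ends 82
  tail pad 6 to reach multiple of 8
  total 88 bytes, alignment 8
packed(1) layout:
  src at 0 (size 8, align 1) → ends 8
  checksum at 8 (size 3, align 1) → ends 11
  magic at 11 (size 2, align 1) → ends 13
  length at 13 (size 1, align 1) → ends 14
  port at 14 (size 4, align 1) → ends 18
  proto at 18 (size 56, align 1) → ends 74
  dst at 74 (size 1, align 1) → ends 75
  version at 75 (size 1, align 1) → ends 76
  total 76 bytes, alignment 1
88 − 76 = 12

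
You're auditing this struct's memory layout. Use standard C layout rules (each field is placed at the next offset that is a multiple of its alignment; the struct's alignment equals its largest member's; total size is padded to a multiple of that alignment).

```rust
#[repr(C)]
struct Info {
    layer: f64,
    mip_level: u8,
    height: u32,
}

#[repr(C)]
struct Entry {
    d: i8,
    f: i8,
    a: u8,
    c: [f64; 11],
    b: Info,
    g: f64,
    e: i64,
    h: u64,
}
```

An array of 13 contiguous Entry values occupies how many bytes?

1768

Info: @0: layer [8B, align 8] → 8; @8: mip_level [1B, align 1] → 9; +3 pad (align 4); @12: height [4B, align 4] → 16; size 16, align 8
@0: d [1B, align 1] → 1
@1: f [1B, align 1] → 2
@2: a [1B, align 1] → 3
+5 pad (align 8)
@8: c [88B, align 8] → 96
@96: b [16B, align 8] → 112
@112: g [8B, align 8] → 120
@120: e [8B, align 8] → 128
@128: h [8B, align 8] → 136
size 136, align 8
array of 13: 13 × 136 = 1768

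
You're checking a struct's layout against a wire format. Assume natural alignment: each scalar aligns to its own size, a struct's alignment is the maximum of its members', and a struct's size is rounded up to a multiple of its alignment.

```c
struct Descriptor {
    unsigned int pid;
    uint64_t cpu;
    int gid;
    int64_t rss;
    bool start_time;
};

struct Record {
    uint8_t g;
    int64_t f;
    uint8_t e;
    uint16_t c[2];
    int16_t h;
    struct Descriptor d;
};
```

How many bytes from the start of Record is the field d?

Descriptor: 0..4  pid  (4B, 4-aligned); 4..8  -- padding (4B); 8..16  cpu  (8B, 8-aligned); 16..20  gid  (4B, 4-aligned); 20..24  -- padding (4B); 24..32  rss  (8B, 8-aligned); 32..33  start_time  (1B, 1-aligned); 33..40  -- tail padding (7B); sizeof = 40, alignof = 8
0..1  g  (1B, 1-aligned)
1..8  -- padding (7B)
8..16  f  (8B, 8-aligned)
16..17  e  (1B, 1-aligned)
17..18  -- padding (1B)
18..22  c  (4B, 2-aligned)
22..24  h  (2B, 2-aligned)
24..64  d  (40B, 8-aligned)

24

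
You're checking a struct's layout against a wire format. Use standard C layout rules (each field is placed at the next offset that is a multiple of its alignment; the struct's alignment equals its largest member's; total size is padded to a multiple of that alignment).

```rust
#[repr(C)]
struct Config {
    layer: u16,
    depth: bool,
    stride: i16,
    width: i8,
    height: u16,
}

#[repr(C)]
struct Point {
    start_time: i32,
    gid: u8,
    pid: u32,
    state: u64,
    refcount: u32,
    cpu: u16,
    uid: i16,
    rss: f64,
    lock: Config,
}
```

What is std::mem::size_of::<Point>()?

56

Config: @0: layer [2B, align 2] → 2; @2: depth [1B, align 1] → 3; +1 pad (align 2); @4: stride [2B, align 2] → 6; @6: width [1B, align 1] → 7; +1 pad (align 2); @8: height [2B, align 2] → 10; size 10, align 2
@0: start_time [4B, align 4] → 4
@4: gid [1B, align 1] → 5
+3 pad (align 4)
@8: pid [4B, align 4] → 12
+4 pad (align 8)
@16: state [8B, align 8] → 24
@24: refcount [4B, align 4] → 28
@28: cpu [2B, align 2] → 30
@30: uid [2B, align 2] → 32
@32: rss [8B, align 8] → 40
@40: lock [10B, align 2] → 50
+6 tail pad (align 8)
size 56, align 8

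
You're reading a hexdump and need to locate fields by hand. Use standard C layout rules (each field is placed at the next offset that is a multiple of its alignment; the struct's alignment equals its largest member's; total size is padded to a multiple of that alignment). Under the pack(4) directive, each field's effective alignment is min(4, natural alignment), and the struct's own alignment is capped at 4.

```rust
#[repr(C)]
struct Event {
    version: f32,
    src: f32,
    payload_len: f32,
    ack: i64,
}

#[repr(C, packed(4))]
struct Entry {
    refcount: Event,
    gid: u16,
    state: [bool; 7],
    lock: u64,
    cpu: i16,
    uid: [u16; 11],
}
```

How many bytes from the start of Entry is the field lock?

36

Event: @0: version [4B, align 4] → 4; @4: src [4B, align 4] → 8; @8: payload_len [4B, align 4] → 12; +4 pad (align 8); @16: ack [8B, align 8] → 24; size 24, align 8
@0: refcount [24B, align 4] → 24
@24: gid [2B, align 2] → 26
@26: state [7B, align 1] → 33
+3 pad (align 4)
@36: lock [8B, align 4] → 44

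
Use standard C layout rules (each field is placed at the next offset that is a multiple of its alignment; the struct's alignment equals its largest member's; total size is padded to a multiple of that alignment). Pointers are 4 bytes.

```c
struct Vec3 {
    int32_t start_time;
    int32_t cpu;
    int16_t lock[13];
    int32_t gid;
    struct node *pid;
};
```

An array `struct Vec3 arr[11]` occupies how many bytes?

0..4  start_time  (4B, 4-aligned)
4..8  cpu  (4B, 4-aligned)
8..34  lock  (26B, 2-aligned)
34..36  -- padding (2B)
36..40  gid  (4B, 4-aligned)
40..44  pid  (4B, 4-aligned)
sizeof = 44, alignof = 4
array of 11: 11 × 44 = 484

484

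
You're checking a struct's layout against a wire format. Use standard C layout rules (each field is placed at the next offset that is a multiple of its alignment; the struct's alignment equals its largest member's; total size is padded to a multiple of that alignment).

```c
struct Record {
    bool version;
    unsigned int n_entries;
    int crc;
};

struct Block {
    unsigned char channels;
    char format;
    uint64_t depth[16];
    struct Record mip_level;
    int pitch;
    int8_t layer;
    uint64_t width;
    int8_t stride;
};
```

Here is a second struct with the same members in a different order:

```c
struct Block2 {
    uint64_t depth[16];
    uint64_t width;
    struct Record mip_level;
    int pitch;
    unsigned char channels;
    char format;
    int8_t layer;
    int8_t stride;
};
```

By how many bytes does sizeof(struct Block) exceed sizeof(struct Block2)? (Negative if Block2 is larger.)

16

Record: 0..1  version  (1B, 1-aligned); 1..4  -- padding (3B); 4..8  n_entries  (4B, 4-aligned); 8..12  crc  (4B, 4-aligned); sizeof = 12, alignof = 4
0..1  channels  (1B, 1-aligned)
1..2  format  (1B, 1-aligned)
2..8  -- padding (6B)
8..136  depth  (128B, 8-aligned)
136..148  mip_level  (12B, 4-aligned)
148..152  pitch  (4B, 4-aligned)
152..153  layer  (1B, 1-aligned)
153..160  -- padding (7B)
160..168  width  (8B, 8-aligned)
168..169  stride  (1B, 1-aligned)
169..176  -- tail padding (7B)
sizeof = 176, alignof = 8
— Block2 —
0..128  depth  (128B, 8-aligned)
128..136  width  (8B, 8-aligned)
136..148  mip_level  (12B, 4-aligned)
148..152  pitch  (4B, 4-aligned)
152..153  channels  (1B, 1-aligned)
153..154  format  (1B, 1-aligned)
154..155  layer  (1B, 1-aligned)
155..156  stride  (1B, 1-aligned)
156..160  -- tail padding (4B)
sizeof = 160, alignof = 8
176 − 160 = 16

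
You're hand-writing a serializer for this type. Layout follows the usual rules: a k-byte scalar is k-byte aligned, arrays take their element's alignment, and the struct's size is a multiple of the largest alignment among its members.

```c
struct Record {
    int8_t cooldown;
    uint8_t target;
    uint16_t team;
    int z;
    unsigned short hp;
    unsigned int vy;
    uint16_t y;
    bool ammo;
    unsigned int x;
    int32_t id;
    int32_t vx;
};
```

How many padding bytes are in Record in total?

0..1  cooldown  (1B, 1-aligned)
1..2  target  (1B, 1-aligned)
2..4  team  (2B, 2-aligned)
4..8  z  (4B, 4-aligned)
8..10  hp  (2B, 2-aligned)
10..12  -- padding (2B)
12..16  vy  (4B, 4-aligned)
16..18  y  (2B, 2-aligned)
18..19  ammo  (1B, 1-aligned)
19..20  -- padding (1B)
20..24  x  (4B, 4-aligned)
24..28  id  (4B, 4-aligned)
28..32  vx  (4B, 4-aligned)
sizeof = 32, alignof = 4
data bytes 29, size 32 → padding 3

3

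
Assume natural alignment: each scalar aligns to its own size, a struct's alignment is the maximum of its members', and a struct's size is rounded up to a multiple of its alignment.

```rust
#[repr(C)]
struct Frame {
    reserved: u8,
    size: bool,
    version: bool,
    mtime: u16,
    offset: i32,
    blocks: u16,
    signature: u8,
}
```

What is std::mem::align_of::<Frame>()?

4

member alignments: reserved=1, size=1, version=1, mtime=2, offset=4, blocks=2, signature=1
max = 4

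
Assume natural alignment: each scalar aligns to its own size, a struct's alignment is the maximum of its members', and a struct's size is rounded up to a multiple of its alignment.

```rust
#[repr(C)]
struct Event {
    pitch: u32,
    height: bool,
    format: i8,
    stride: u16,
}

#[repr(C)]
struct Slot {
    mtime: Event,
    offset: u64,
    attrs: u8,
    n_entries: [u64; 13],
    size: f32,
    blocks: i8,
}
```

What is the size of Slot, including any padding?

Event: @0: pitch [4B, align 4] → 4; @4: height [1B, align 1] → 5; @5: format [1B, align 1] → 6; @6: stride [2B, align 2] → 8; size 8, align 4
@0: mtime [8B, align 4] → 8
@8: offset [8B, align 8] → 16
@16: attrs [1B, align 1] → 17
+7 pad (align 8)
@24: n_entries [104B, align 8] → 128
@128: size [4B, align 4] → 132
@132: blocks [1B, align 1] → 133
+3 tail pad (align 8)
size 136, align 8

136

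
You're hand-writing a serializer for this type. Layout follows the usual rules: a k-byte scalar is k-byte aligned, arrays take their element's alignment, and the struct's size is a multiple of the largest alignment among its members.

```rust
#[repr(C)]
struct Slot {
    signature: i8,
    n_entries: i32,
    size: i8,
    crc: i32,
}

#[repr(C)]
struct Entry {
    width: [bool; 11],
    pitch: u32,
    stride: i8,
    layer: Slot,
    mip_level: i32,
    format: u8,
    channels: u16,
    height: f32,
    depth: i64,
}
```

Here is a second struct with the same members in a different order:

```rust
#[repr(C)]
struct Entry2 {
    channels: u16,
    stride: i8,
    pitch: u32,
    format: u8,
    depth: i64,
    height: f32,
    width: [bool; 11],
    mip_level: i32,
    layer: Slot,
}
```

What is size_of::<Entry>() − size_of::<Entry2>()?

-8

Slot: @0: signature [1B, align 1] → 1; +3 pad (align 4); @4: n_entries [4B, align 4] → 8; @8: size [1B, align 1] → 9; +3 pad (align 4); @12: crc [4B, align 4] → 16; size 16, align 4
@0: width [11B, align 1] → 11
+1 pad (align 4)
@12: pitch [4B, align 4] → 16
@16: stride [1B, align 1] → 17
+3 pad (align 4)
@20: layer [16B, align 4] → 36
@36: mip_level [4B, align 4] → 40
@40: format [1B, align 1] → 41
+1 pad (align 2)
@42: channels [2B, align 2] → 44
@44: height [4B, align 4] → 48
@48: depth [8B, align 8] → 56
size 56, align 8
— Entry2 —
@0: channels [2B, align 2] → 2
@2: stride [1B, align 1] → 3
+1 pad (align 4)
@4: pitch [4B, align 4] → 8
@8: format [1B, align 1] → 9
+7 pad (align 8)
@16: depth [8B, align 8] → 24
@24: height [4B, align 4] → 28
@28: width [11B, align 1] → 39
+1 pad (align 4)
@40: mip_level [4B, align 4] → 44
@44: layer [16B, align 4] → 60
+4 tail pad (align 8)
size 64, align 8
56 − 64 = -8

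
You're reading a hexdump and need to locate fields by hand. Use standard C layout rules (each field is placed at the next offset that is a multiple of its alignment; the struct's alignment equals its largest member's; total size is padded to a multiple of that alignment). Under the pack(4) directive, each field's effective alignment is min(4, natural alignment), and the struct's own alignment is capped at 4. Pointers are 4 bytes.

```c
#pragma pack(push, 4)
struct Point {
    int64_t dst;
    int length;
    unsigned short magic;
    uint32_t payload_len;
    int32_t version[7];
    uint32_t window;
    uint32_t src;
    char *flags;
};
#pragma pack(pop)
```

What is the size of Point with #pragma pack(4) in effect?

60

0..8  dst  (8B, 4-aligned)
8..12  length  (4B, 4-aligned)
12..14  magic  (2B, 2-aligned)
14..16  -- padding (2B)
16..20  payload_len  (4B, 4-aligned)
20..48  version  (28B, 4-aligned)
48..52  window  (4B, 4-aligned)
52..56  src  (4B, 4-aligned)
56..60  flags  (4B, 4-aligned)
sizeof = 60, alignof = 4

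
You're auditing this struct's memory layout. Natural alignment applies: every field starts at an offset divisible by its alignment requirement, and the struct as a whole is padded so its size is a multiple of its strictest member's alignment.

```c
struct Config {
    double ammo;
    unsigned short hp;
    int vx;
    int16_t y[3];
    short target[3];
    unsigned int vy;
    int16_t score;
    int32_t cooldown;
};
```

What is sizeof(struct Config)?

ammo at 0 (size 8, align 8) → ends 8
hp at 8 (size 2, align 2) → ends 10
pad 2 to align 4 for vx
vx at 12 (size 4, align 4) → ends 16
y at 16 (size 6, align 2) → ends 22
target at 22 (size 6, align 2) → ends 28
vy at 28 (size 4, align 4) → ends 32
score at 32 (size 2, align 2) → ends 34
pad 2 to align 4 for cooldown
cooldown at 36 (size 4, align 4) → ends 40
total 40 bytes, alignment 8

40 bytes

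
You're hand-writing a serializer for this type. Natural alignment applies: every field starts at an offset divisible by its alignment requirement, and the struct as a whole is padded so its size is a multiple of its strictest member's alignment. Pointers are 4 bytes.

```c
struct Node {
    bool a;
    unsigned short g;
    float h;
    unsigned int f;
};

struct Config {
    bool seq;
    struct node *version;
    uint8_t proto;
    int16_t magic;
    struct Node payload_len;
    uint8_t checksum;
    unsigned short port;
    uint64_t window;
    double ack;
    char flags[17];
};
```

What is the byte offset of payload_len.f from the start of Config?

20

Node: a at 0 (size 1, align 1) → ends 1; pad 1 to align 2 for g; g at 2 (size 2, align 2) → ends 4; h at 4 (size 4, align 4) → ends 8; f at 8 (size 4, align 4) → ends 12; total 12 bytes, alignment 4
seq at 0 (size 1, align 1) → ends 1
pad 3 to align 4 for version
version at 4 (size 4, align 4) → ends 8
proto at 8 (size 1, align 1) → ends 9
pad 1 to align 2 for magic
magic at 10 (size 2, align 2) → ends 12
payload_len at 12 (size 12, align 4) → ends 24
within Node: f at 8
12 + 8 = 20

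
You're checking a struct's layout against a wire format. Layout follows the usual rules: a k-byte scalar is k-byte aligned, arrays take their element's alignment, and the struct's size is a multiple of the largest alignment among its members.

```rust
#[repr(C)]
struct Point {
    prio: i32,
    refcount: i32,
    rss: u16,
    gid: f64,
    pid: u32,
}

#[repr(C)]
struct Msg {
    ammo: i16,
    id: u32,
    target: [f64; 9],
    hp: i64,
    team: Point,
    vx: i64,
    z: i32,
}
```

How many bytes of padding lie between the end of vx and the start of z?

Point: prio at 0 (size 4, align 4) → ends 4; refcount at 4 (size 4, align 4) → ends 8; rss at 8 (size 2, align 2) → ends 10; pad 6 to align 8 for gid; gid at 16 (size 8, align 8) → ends 24; pid at 24 (size 4, align 4) → ends 28; tail pad 4 to reach multiple of 8; total 32 bytes, alignment 8
ammo at 0 (size 2, align 2) → ends 2
pad 2 to align 4 for id
id at 4 (size 4, align 4) → ends 8
target at 8 (size 72, align 8) → ends 80
hp at 80 (size 8, align 8) → ends 88
team at 88 (size 32, align 8) → ends 120
vx at 120 (size 8, align 8) → ends 128
z at 128 (size 4, align 4) → ends 132

0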